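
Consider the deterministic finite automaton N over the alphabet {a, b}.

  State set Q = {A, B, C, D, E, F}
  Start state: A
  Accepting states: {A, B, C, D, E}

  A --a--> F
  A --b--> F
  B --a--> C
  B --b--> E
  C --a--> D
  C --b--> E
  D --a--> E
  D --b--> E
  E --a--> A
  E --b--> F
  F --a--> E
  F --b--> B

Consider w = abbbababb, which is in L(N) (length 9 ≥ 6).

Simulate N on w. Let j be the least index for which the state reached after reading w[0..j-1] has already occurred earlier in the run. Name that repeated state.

F

State sequence: A -a-> F -b-> B -b-> E -b-> F -a-> E -b-> F -a-> E -b-> F -b-> B
First repeat at step 4: F was already visited.

The earliest repeat is at step j = 4: N is in F, which it already visited at step i = 1.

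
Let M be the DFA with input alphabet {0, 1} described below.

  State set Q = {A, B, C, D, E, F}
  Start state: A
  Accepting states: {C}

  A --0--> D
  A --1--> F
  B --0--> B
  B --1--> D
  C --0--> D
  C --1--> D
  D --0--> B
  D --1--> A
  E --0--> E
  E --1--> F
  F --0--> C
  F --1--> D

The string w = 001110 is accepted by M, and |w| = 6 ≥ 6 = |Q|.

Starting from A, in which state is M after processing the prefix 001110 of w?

Run of M on the first 6 characters of w = 0 0 1 1 1 0:
  step 0: A  (start)
  step 1: D  (read 0: A→D)
  step 2: B  (read 0: D→B)
  step 3: D  (read 1: B→D)
  step 4: A  (read 1: D→A)
  step 5: F  (read 1: A→F)
  step 6: C  (read 0: F→C)

After reading 6 characters, M is in state C.
(This kind of state-tracing is the core of the pumping-lemma construction: with 6 states, pigeonhole forces a repeat within the first 6 steps.)

C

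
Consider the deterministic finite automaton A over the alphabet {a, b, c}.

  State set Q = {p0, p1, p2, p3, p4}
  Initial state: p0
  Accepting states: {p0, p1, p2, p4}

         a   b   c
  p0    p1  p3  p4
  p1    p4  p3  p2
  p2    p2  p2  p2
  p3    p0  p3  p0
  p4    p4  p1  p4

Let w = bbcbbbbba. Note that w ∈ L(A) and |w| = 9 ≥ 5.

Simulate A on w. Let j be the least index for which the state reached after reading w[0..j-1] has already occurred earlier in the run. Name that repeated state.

p3

State sequence: p0 -b-> p3 -b-> p3 -c-> p0 -b-> p3 -b-> p3 -b-> p3 -b-> p3 -b-> p3 -a-> p0
First repeat at step 2: p3 was already visited.

The earliest repeat is at step j = 2: A is in p3, which it already visited at step i = 1.
Since A has 5 states, any run of length ≥ 5 visits 5+1 states, so by pigeonhole some state repeats within the first 5 steps — that repeat gives the pumpable loop.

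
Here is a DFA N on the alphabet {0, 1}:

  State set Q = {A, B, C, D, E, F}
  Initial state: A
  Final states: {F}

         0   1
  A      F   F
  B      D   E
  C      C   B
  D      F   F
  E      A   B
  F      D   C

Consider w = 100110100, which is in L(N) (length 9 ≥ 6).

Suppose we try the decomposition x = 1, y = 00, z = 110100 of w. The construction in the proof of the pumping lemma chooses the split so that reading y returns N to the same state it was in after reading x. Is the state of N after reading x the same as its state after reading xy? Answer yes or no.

Run of N on the first 3 characters of w = 1 0 0:
  step 0: A  (start)
  step 1: F  (read 1: A→F)
  step 2: D  (read 0: F→D)
  step 3: F  (read 0: D→F)

After x (step 1): F. After xy (step 3): F.
They match, so y = 00 drives N around a cycle from F back to itself; pumping y any number of times keeps N in F before reading z, and xyⁱz ∈ L(N) for every i ≥ 0.

yes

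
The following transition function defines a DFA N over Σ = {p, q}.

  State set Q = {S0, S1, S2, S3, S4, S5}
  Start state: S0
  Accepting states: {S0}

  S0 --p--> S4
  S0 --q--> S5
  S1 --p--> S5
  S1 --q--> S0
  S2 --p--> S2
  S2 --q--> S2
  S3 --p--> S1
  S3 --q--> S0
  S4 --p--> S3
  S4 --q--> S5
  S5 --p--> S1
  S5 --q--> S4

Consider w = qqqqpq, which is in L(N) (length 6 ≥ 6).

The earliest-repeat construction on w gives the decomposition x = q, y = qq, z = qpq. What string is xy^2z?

xy^2z = q·qq·qq·qpq = qqqqqqpq.
Reading y = qq takes N from S5 back to S5, so after x·y·y the machine is still in S5, and z then leads to the accepting state S0. Hence qqqqqqpq ∈ L(N).

qqqqqqpq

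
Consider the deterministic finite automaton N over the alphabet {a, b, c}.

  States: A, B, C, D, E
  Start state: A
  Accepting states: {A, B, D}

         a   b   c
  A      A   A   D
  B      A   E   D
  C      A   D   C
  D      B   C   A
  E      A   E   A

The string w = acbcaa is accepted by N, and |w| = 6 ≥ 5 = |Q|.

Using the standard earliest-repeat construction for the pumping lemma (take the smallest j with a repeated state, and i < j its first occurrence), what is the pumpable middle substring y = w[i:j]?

a

Run of N on w = a c b c a a:
  step 0: A  (start)
  step 1: A  (read a: A→A)   ← first repeat (A seen earlier)
  step 2: D  (read c: A→D)
  step 3: C  (read b: D→C)
  step 4: C  (read c: C→C)
  step 5: A  (read a: C→A)
  step 6: A  (read a: A→A)

So i = 0, j = 1, giving x = w[0:0] = ε, y = w[0:1] = a, z = w[1:6] = cbcaa.
Check: |xy| = 1 ≤ 5 and |y| = 1 ≥ 1. Reading y takes N from A back to A, so every xyⁱz is accepted.
With |Q| = 5, pigeonhole forces a state repeat no later than step 5; the substring read between the first and second visits to that state can be pumped.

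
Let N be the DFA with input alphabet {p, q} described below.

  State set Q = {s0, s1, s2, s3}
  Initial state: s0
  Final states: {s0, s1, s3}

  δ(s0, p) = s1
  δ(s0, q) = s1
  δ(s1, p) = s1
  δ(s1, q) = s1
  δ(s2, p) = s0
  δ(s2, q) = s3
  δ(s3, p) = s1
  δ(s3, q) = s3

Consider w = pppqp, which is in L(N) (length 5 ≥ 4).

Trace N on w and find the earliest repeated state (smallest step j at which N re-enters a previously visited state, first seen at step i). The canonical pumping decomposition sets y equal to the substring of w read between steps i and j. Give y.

p

State sequence: s0 -p-> s1 -p-> s1 -p-> s1 -q-> s1 -p-> s1
First repeat at step 2: s1 was already visited.

So i = 1, j = 2, giving x = w[0:1] = p, y = w[1:2] = p, z = w[2:5] = pqp.
Check: |xy| = 2 ≤ 4 and |y| = 1 ≥ 1. Reading y takes N from s1 back to s1, so every xyⁱz is accepted.
Since N has 4 states, any run of length ≥ 4 visits 4+1 states, so by pigeonhole some state repeats within the first 4 steps — that repeat gives the pumpable loop.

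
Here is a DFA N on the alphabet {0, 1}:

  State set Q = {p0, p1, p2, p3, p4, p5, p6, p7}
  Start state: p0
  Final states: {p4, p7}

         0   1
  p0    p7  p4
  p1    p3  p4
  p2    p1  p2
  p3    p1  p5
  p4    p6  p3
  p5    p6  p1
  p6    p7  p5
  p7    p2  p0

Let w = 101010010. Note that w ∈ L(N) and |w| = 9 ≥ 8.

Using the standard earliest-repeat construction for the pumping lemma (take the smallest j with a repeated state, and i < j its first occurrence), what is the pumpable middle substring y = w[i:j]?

Run of N on w = 1 0 1 0 1 0 0 1 0:
  step 0: p0  (start)
  step 1: p4  (read 1: p0→p4)
  step 2: p6  (read 0: p4→p6)
  step 3: p5  (read 1: p6→p5)
  step 4: p6  (read 0: p5→p6)   ← first repeat (p6 seen earlier)
  step 5: p5  (read 1: p6→p5)
  step 6: p6  (read 0: p5→p6)
  step 7: p7  (read 0: p6→p7)
  step 8: p0  (read 1: p7→p0)
  step 9: p7  (read 0: p0→p7)

So i = 2, j = 4, giving x = w[0:2] = 10, y = w[2:4] = 10, z = w[4:9] = 10010.
Check: |xy| = 4 ≤ 8 and |y| = 2 ≥ 1. Reading y takes N from p6 back to p6, so every xyⁱz is accepted.

10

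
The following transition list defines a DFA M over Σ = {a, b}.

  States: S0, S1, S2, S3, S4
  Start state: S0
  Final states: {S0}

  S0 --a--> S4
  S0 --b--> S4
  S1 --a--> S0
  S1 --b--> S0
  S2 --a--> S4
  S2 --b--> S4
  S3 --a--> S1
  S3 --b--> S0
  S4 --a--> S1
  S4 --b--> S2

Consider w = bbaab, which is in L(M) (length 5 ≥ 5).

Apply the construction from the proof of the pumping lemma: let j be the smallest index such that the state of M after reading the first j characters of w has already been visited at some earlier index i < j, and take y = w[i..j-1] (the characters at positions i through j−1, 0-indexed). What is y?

State sequence: S0 -b-> S4 -b-> S2 -a-> S4 -a-> S1 -b-> S0
First repeat at step 3: S4 was already visited.

So i = 1, j = 3, giving x = w[0:1] = b, y = w[1:3] = ba, z = w[3:5] = ab.
Check: |xy| = 3 ≤ 5 and |y| = 2 ≥ 1. Reading y takes M from S4 back to S4, so every xyⁱz is accepted.

ba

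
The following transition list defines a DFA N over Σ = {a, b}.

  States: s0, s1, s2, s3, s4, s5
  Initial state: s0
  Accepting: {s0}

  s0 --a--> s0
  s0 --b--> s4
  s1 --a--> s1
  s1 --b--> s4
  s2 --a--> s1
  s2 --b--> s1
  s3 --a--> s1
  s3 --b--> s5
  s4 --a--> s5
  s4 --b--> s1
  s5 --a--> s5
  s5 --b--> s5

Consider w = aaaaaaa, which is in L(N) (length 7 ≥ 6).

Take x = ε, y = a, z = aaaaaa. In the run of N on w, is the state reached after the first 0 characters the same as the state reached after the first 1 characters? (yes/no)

yes

State sequence: s0 -a-> s0

After x (step 0): s0. After xy (step 1): s0.
They match, so y = a drives N around a cycle from s0 back to itself; pumping y any number of times keeps N in s0 before reading z, and xyⁱz ∈ L(N) for every i ≥ 0.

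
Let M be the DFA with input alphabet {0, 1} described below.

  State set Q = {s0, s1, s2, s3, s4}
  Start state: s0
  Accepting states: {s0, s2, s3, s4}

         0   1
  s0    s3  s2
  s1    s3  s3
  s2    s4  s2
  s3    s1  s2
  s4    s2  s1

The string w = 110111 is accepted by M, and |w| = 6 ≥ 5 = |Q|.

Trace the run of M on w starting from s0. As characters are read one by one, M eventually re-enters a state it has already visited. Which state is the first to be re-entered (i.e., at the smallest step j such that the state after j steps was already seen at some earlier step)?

State sequence: s0 -1-> s2 -1-> s2 -0-> s4 -1-> s1 -1-> s3 -1-> s2
First repeat at step 2: s2 was already visited.

The earliest repeat is at step j = 2: M is in s2, which it already visited at step i = 1.
Since M has 5 states, any run of length ≥ 5 visits 5+1 states, so by pigeonhole some state repeats within the first 5 steps — that repeat gives the pumpable loop.

s2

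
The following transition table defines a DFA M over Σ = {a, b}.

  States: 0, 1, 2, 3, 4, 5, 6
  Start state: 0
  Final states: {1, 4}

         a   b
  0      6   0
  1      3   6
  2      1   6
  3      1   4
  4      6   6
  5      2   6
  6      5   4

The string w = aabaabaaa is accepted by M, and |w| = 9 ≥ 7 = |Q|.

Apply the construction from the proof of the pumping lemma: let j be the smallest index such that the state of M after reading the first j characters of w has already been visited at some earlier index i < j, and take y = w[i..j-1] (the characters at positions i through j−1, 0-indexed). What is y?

Run of M on w = a a b a a b a a a:
  step 0: 0  (start)
  step 1: 6  (read a: 0→6)
  step 2: 5  (read a: 6→5)
  step 3: 6  (read b: 5→6)   ← first repeat (6 seen earlier)
  step 4: 5  (read a: 6→5)
  step 5: 2  (read a: 5→2)
  step 6: 6  (read b: 2→6)
  step 7: 5  (read a: 6→5)
  step 8: 2  (read a: 5→2)
  step 9: 1  (read a: 2→1)

So i = 1, j = 3, giving x = w[0:1] = a, y = w[1:3] = ab, z = w[3:9] = aabaaa.
Check: |xy| = 3 ≤ 7 and |y| = 2 ≥ 1. Reading y takes M from 6 back to 6, so every xyⁱz is accepted.
Since M has 7 states, any run of length ≥ 7 visits 7+1 states, so by pigeonhole some state repeats within the first 7 steps — that repeat gives the pumpable loop.

ab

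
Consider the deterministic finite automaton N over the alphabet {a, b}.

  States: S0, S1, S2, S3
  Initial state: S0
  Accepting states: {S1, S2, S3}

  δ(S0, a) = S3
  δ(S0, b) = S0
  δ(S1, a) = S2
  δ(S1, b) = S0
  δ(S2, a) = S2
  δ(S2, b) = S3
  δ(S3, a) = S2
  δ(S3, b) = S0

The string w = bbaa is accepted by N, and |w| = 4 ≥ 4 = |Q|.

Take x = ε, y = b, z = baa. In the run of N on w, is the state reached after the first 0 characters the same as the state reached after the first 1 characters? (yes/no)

yes

State sequence: S0 -b-> S0

After x (step 0): S0. After xy (step 1): S0.
They match, so y = b drives N around a cycle from S0 back to itself; pumping y any number of times keeps N in S0 before reading z, and xyⁱz ∈ L(N) for every i ≥ 0.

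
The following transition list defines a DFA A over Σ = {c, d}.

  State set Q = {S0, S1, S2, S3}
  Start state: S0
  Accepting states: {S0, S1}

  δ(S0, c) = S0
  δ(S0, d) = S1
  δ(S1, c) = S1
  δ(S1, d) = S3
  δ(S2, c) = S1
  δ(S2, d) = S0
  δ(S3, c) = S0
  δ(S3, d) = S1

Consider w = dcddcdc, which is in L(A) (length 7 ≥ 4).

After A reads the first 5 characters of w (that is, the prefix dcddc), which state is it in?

Run of A on the first 5 characters of w = d c d d c:
  step 0: S0  (start)
  step 1: S1  (read d: S0→S1)
  step 2: S1  (read c: S1→S1)
  step 3: S3  (read d: S1→S3)
  step 4: S1  (read d: S3→S1)
  step 5: S1  (read c: S1→S1)

After reading 5 characters, A is in state S1.

S1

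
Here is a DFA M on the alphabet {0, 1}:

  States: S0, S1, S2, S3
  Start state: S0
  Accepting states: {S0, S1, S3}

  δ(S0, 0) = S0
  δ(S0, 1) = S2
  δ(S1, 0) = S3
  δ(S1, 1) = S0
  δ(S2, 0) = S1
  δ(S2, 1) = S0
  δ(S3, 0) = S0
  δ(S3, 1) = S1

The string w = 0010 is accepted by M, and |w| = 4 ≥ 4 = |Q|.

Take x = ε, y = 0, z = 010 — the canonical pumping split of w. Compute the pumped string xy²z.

xy^2z = ε·0·0·010 = 00010.
Reading y = 0 takes M from S0 back to S0, so after x·y·y the machine is still in S0, and z then leads to the accepting state S1. Hence 00010 ∈ L(M).

00010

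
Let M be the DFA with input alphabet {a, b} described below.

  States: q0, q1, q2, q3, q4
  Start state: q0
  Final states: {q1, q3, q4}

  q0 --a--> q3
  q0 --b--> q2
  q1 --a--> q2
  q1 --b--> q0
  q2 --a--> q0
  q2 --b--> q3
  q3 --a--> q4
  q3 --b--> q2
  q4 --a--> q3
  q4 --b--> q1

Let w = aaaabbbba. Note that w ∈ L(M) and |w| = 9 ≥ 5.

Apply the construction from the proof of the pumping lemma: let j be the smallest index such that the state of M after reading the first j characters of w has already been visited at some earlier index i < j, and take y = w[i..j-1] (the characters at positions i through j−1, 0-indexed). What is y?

aa

State sequence: q0 -a-> q3 -a-> q4 -a-> q3 -a-> q4 -b-> q1 -b-> q0 -b-> q2 -b-> q3 -a-> q4
First repeat at step 3: q3 was already visited.

So i = 1, j = 3, giving x = w[0:1] = a, y = w[1:3] = aa, z = w[3:9] = abbbba.
Check: |xy| = 3 ≤ 5 and |y| = 2 ≥ 1. Reading y takes M from q3 back to q3, so every xyⁱz is accepted.
Since M has 5 states, any run of length ≥ 5 visits 5+1 states, so by pigeonhole some state repeats within the first 5 steps — that repeat gives the pumpable loop.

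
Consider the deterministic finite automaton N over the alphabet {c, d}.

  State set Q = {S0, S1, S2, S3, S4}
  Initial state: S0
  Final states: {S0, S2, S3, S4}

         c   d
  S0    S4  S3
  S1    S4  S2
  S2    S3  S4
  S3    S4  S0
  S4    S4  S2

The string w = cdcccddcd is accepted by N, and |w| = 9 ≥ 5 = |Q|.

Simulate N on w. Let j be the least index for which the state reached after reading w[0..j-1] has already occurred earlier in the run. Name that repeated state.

S4

Run of N on w = c d c c c d d c d:
  step 0: S0  (start)
  step 1: S4  (read c: S0→S4)
  step 2: S2  (read d: S4→S2)
  step 3: S3  (read c: S2→S3)
  step 4: S4  (read c: S3→S4)   ← first repeat (S4 seen earlier)
  step 5: S4  (read c: S4→S4)
  step 6: S2  (read d: S4→S2)
  step 7: S4  (read d: S2→S4)
  step 8: S4  (read c: S4→S4)
  step 9: S2  (read d: S4→S2)

The earliest repeat is at step j = 4: N is in S4, which it already visited at step i = 1.
With |Q| = 5, pigeonhole forces a state repeat no later than step 5; the substring read between the first and second visits to that state can be pumped.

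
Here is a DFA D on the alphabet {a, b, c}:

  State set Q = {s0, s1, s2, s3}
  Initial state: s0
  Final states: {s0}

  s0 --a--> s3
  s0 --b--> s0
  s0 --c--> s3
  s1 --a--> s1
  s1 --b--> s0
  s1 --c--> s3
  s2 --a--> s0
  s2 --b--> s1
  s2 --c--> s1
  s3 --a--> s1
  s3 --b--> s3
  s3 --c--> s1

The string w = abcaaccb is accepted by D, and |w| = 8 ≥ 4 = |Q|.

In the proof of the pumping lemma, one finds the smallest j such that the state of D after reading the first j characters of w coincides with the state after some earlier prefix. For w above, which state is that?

State sequence: s0 -a-> s3 -b-> s3 -c-> s1 -a-> s1 -a-> s1 -c-> s3 -c-> s1 -b-> s0
First repeat at step 2: s3 was already visited.

The earliest repeat is at step j = 2: D is in s3, which it already visited at step i = 1.
The DFA has 4 states, so the proof of the pumping lemma guarantees a repeated state among the first 4+1 visited; the segment between the two visits is the pumpable y.

s3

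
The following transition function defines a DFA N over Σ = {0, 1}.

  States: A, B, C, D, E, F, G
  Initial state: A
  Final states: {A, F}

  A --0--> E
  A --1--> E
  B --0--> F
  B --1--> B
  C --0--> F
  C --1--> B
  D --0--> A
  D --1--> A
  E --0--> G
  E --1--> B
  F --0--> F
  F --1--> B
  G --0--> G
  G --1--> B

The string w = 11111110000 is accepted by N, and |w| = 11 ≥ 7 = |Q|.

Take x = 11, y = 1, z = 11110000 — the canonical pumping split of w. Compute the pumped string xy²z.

xy^2z = 11·1·1·11110000 = 111111110000.
Reading y = 1 takes N from B back to B, so after x·y·y the machine is still in B, and z then leads to the accepting state F. Hence 111111110000 ∈ L(N).

111111110000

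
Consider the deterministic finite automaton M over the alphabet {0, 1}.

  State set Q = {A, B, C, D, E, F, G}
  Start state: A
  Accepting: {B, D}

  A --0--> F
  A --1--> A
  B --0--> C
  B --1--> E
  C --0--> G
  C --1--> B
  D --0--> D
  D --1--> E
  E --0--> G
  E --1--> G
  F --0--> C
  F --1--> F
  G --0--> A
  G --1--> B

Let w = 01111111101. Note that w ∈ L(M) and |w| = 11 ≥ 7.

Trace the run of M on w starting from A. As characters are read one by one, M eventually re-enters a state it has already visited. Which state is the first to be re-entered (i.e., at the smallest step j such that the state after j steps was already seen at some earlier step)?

Run of M on w = 0 1 1 1 1 1 1 1 1 0 1:
  step 0: A  (start)
  step 1: F  (read 0: A→F)
  step 2: F  (read 1: F→F)   ← first repeat (F seen earlier)
  step 3: F  (read 1: F→F)
  step 4: F  (read 1: F→F)
  step 5: F  (read 1: F→F)
  step 6: F  (read 1: F→F)
  step 7: F  (read 1: F→F)
  step 8: F  (read 1: F→F)
  step 9: F  (read 1: F→F)
  step 10: C  (read 0: F→C)
  step 11: B  (read 1: C→B)

The earliest repeat is at step j = 2: M is in F, which it already visited at step i = 1.
The DFA has 7 states, so the proof of the pumping lemma guarantees a repeated state among the first 7+1 visited; the segment between the two visits is the pumpable y.

F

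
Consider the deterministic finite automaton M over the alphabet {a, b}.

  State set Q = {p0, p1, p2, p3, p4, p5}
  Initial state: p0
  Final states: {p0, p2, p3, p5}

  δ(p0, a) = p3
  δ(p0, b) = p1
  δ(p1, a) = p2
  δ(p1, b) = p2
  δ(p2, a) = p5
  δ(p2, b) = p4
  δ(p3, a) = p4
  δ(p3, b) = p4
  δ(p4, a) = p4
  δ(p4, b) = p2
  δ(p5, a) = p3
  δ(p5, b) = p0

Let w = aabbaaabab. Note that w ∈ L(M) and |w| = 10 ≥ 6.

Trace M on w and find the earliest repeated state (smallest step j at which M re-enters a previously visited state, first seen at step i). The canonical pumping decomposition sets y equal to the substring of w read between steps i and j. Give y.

bb

State sequence: p0 -a-> p3 -a-> p4 -b-> p2 -b-> p4 -a-> p4 -a-> p4 -a-> p4 -b-> p2 -a-> p5 -b-> p0
First repeat at step 4: p4 was already visited.

So i = 2, j = 4, giving x = w[0:2] = aa, y = w[2:4] = bb, z = w[4:10] = aaabab.
Check: |xy| = 4 ≤ 6 and |y| = 2 ≥ 1. Reading y takes M from p4 back to p4, so every xyⁱz is accepted.
Pumping length from the standard proof: p = 6 (the number of states). The repeated state found above gives |xy| = j ≤ 6 and |y| = j − i ≥ 1.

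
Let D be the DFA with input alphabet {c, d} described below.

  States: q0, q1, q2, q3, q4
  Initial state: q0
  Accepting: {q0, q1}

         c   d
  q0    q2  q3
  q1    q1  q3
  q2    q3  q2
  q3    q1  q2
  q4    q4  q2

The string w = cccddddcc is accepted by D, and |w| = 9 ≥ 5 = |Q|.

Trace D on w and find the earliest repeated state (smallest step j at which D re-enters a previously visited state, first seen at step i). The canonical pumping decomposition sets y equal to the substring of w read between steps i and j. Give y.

cd

State sequence: q0 -c-> q2 -c-> q3 -c-> q1 -d-> q3 -d-> q2 -d-> q2 -d-> q2 -c-> q3 -c-> q1
First repeat at step 4: q3 was already visited.

So i = 2, j = 4, giving x = w[0:2] = cc, y = w[2:4] = cd, z = w[4:9] = dddcc.
Check: |xy| = 4 ≤ 5 and |y| = 2 ≥ 1. Reading y takes D from q3 back to q3, so every xyⁱz is accepted.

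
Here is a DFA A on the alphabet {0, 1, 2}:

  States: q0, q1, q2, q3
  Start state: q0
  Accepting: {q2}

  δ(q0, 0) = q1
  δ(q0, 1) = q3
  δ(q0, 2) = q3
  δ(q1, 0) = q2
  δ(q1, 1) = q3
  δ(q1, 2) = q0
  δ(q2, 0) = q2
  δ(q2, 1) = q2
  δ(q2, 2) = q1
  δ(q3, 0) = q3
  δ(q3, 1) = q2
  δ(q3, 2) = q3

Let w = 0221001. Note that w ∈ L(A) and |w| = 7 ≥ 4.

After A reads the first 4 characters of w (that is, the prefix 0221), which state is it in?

State sequence: q0 -0-> q1 -2-> q0 -2-> q3 -1-> q2

After reading 4 characters, A is in state q2.

q2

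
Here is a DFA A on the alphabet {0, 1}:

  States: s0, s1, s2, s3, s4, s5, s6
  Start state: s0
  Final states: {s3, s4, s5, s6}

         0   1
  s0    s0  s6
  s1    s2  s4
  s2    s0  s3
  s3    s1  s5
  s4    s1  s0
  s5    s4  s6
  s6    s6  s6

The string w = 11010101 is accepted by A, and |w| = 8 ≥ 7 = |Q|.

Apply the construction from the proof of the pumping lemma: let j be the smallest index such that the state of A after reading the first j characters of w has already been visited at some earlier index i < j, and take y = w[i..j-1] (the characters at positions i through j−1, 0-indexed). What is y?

State sequence: s0 -1-> s6 -1-> s6 -0-> s6 -1-> s6 -0-> s6 -1-> s6 -0-> s6 -1-> s6
First repeat at step 2: s6 was already visited.

So i = 1, j = 2, giving x = w[0:1] = 1, y = w[1:2] = 1, z = w[2:8] = 010101.
Check: |xy| = 2 ≤ 7 and |y| = 1 ≥ 1. Reading y takes A from s6 back to s6, so every xyⁱz is accepted.
Since A has 7 states, any run of length ≥ 7 visits 7+1 states, so by pigeonhole some state repeats within the first 7 steps — that repeat gives the pumpable loop.

1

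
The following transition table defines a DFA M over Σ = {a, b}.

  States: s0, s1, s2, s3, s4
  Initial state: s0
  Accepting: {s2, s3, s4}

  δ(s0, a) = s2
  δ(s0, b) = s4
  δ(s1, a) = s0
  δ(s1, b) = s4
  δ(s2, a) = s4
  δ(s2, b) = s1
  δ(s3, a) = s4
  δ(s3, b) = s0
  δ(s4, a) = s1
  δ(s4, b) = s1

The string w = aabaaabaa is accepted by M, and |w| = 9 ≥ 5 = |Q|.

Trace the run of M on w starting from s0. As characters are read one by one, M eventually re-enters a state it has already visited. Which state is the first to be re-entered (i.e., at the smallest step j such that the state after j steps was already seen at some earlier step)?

Run of M on w = a a b a a a b a a:
  step 0: s0  (start)
  step 1: s2  (read a: s0→s2)
  step 2: s4  (read a: s2→s4)
  step 3: s1  (read b: s4→s1)
  step 4: s0  (read a: s1→s0)   ← first repeat (s0 seen earlier)
  step 5: s2  (read a: s0→s2)
  step 6: s4  (read a: s2→s4)
  step 7: s1  (read b: s4→s1)
  step 8: s0  (read a: s1→s0)
  step 9: s2  (read a: s0→s2)

The earliest repeat is at step j = 4: M is in s0, which it already visited at step i = 0.

s0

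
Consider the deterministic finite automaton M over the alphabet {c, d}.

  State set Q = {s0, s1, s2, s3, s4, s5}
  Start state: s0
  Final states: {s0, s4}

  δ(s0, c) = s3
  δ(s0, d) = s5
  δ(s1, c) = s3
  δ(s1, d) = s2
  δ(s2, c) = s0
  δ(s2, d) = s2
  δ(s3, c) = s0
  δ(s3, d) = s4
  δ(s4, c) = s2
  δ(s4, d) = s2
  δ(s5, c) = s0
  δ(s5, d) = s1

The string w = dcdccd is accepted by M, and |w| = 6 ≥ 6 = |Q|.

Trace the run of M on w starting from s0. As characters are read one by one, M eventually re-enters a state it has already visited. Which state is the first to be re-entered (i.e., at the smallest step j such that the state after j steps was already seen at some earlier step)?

s0

State sequence: s0 -d-> s5 -c-> s0 -d-> s5 -c-> s0 -c-> s3 -d-> s4
First repeat at step 2: s0 was already visited.

The earliest repeat is at step j = 2: M is in s0, which it already visited at step i = 0.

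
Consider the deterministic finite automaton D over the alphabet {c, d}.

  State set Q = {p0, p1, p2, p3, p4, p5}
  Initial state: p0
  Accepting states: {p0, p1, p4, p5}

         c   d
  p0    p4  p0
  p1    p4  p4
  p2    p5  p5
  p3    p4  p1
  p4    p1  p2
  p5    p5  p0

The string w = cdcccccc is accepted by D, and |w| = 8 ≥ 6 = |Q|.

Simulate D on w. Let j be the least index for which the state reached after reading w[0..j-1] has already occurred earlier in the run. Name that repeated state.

Run of D on w = c d c c c c c c:
  step 0: p0  (start)
  step 1: p4  (read c: p0→p4)
  step 2: p2  (read d: p4→p2)
  step 3: p5  (read c: p2→p5)
  step 4: p5  (read c: p5→p5)   ← first repeat (p5 seen earlier)
  step 5: p5  (read c: p5→p5)
  step 6: p5  (read c: p5→p5)
  step 7: p5  (read c: p5→p5)
  step 8: p5  (read c: p5→p5)

The earliest repeat is at step j = 4: D is in p5, which it already visited at step i = 3.
Pumping length from the standard proof: p = 6 (the number of states). The repeated state found above gives |xy| = j ≤ 6 and |y| = j − i ≥ 1.

p5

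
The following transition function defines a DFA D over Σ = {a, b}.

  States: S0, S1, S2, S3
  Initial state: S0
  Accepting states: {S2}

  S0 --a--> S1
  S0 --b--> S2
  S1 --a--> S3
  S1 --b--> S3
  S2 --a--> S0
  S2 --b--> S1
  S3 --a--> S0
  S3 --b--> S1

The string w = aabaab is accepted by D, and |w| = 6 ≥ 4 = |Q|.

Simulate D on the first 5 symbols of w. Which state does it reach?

S0

State sequence: S0 -a-> S1 -a-> S3 -b-> S1 -a-> S3 -a-> S0

After reading 5 characters, D is in state S0.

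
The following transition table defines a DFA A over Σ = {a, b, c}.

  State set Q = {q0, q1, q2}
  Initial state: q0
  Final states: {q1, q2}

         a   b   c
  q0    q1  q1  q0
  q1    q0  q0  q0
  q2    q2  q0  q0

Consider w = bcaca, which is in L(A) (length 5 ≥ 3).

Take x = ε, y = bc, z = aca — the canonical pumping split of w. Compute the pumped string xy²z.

bcbcaca

xy^2z = ε·bc·bc·aca = bcbcaca.
Reading y = bc takes A from q0 back to q0, so after x·y·y the machine is still in q0, and z then leads to the accepting state q1. Hence bcbcaca ∈ L(A).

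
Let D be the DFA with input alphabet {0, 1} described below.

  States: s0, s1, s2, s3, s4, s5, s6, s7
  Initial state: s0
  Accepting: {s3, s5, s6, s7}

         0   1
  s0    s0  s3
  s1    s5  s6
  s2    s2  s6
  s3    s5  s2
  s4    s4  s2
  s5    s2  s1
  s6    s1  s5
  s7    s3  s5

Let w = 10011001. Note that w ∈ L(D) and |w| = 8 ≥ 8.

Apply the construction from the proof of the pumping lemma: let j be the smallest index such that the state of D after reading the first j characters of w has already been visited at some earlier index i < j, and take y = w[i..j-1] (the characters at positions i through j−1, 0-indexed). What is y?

011

Run of D on w = 1 0 0 1 1 0 0 1:
  step 0: s0  (start)
  step 1: s3  (read 1: s0→s3)
  step 2: s5  (read 0: s3→s5)
  step 3: s2  (read 0: s5→s2)
  step 4: s6  (read 1: s2→s6)
  step 5: s5  (read 1: s6→s5)   ← first repeat (s5 seen earlier)
  step 6: s2  (read 0: s5→s2)
  step 7: s2  (read 0: s2→s2)
  step 8: s6  (read 1: s2→s6)

So i = 2, j = 5, giving x = w[0:2] = 10, y = w[2:5] = 011, z = w[5:8] = 001.
Check: |xy| = 5 ≤ 8 and |y| = 3 ≥ 1. Reading y takes D from s5 back to s5, so every xyⁱz is accepted.
Since D has 8 states, any run of length ≥ 8 visits 8+1 states, so by pigeonhole some state repeats within the first 8 steps — that repeat gives the pumpable loop.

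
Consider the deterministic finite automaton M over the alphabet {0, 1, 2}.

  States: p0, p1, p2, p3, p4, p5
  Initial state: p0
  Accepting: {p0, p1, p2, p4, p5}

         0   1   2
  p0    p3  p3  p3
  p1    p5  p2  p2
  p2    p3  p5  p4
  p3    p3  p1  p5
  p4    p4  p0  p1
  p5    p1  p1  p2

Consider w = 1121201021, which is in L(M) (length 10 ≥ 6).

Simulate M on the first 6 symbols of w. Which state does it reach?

State sequence: p0 -1-> p3 -1-> p1 -2-> p2 -1-> p5 -2-> p2 -0-> p3

After reading 6 characters, M is in state p3.

p3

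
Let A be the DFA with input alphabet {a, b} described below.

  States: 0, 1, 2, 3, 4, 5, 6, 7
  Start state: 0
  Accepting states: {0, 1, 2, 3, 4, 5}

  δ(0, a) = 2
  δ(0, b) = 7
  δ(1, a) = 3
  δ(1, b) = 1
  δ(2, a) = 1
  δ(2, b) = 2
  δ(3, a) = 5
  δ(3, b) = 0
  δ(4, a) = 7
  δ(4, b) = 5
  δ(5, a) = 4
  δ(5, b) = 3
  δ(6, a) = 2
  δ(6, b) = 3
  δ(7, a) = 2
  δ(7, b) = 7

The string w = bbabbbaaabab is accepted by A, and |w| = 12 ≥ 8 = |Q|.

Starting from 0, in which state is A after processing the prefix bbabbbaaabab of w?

3

State sequence: 0 -b-> 7 -b-> 7 -a-> 2 -b-> 2 -b-> 2 -b-> 2 -a-> 1 -a-> 3 -a-> 5 -b-> 3 -a-> 5 -b-> 3

After reading 12 characters, A is in state 3.
(This kind of state-tracing is the core of the pumping-lemma construction: with 8 states, pigeonhole forces a repeat within the first 8 steps.)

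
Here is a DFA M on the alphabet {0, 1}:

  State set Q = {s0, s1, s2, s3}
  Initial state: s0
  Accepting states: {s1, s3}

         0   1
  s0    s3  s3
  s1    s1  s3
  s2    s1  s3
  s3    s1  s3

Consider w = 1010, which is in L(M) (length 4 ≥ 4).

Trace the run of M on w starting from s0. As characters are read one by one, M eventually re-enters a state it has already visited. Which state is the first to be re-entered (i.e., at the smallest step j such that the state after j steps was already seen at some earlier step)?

State sequence: s0 -1-> s3 -0-> s1 -1-> s3 -0-> s1
First repeat at step 3: s3 was already visited.

The earliest repeat is at step j = 3: M is in s3, which it already visited at step i = 1.
The DFA has 4 states, so the proof of the pumping lemma guarantees a repeated state among the first 4+1 visited; the segment between the two visits is the pumpable y.

s3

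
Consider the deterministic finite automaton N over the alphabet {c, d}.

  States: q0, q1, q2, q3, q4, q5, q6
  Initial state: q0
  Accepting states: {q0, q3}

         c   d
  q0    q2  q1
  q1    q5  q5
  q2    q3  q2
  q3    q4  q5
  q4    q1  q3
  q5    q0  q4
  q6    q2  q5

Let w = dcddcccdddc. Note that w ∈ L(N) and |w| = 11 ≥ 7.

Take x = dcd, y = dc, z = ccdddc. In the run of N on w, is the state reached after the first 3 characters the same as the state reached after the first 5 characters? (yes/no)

State sequence: q0 -d-> q1 -c-> q5 -d-> q4 -d-> q3 -c-> q4

After x (step 3): q4. After xy (step 5): q4.
They match, so y = dc drives N around a cycle from q4 back to itself; pumping y any number of times keeps N in q4 before reading z, and xyⁱz ∈ L(N) for every i ≥ 0.

yes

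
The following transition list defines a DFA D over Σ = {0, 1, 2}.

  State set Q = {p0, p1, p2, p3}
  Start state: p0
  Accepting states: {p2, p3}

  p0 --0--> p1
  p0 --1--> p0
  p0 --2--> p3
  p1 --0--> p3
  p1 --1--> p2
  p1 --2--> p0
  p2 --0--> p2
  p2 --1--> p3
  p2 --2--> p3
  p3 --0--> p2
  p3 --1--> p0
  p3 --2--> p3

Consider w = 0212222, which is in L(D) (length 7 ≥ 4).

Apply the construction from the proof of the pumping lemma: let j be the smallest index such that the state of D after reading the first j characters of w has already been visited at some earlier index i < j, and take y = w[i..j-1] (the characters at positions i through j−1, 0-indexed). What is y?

State sequence: p0 -0-> p1 -2-> p0 -1-> p0 -2-> p3 -2-> p3 -2-> p3 -2-> p3
First repeat at step 2: p0 was already visited.

So i = 0, j = 2, giving x = w[0:0] = ε, y = w[0:2] = 02, z = w[2:7] = 12222.
Check: |xy| = 2 ≤ 4 and |y| = 2 ≥ 1. Reading y takes D from p0 back to p0, so every xyⁱz is accepted.
Pumping length from the standard proof: p = 4 (the number of states). The repeated state found above gives |xy| = j ≤ 4 and |y| = j − i ≥ 1.

02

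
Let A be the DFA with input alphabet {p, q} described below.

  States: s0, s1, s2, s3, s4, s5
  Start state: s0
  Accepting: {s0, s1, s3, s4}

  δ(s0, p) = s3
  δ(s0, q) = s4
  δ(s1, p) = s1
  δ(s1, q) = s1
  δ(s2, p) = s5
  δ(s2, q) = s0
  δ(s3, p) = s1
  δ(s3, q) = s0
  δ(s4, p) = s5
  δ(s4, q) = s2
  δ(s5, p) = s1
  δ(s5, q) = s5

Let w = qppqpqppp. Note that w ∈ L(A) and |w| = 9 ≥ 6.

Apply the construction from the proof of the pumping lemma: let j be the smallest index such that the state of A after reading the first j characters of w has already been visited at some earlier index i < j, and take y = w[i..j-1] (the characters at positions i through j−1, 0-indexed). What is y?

q

State sequence: s0 -q-> s4 -p-> s5 -p-> s1 -q-> s1 -p-> s1 -q-> s1 -p-> s1 -p-> s1 -p-> s1
First repeat at step 4: s1 was already visited.

So i = 3, j = 4, giving x = w[0:3] = qpp, y = w[3:4] = q, z = w[4:9] = pqppp.
Check: |xy| = 4 ≤ 6 and |y| = 1 ≥ 1. Reading y takes A from s1 back to s1, so every xyⁱz is accepted.
Pumping length from the standard proof: p = 6 (the number of states). The repeated state found above gives |xy| = j ≤ 6 and |y| = j − i ≥ 1.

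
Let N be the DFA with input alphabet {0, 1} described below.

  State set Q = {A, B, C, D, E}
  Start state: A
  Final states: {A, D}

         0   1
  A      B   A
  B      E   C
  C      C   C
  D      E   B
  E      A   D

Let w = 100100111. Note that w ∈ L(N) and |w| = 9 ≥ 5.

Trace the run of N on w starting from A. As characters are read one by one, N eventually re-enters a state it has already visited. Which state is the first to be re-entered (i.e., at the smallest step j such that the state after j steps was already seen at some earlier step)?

State sequence: A -1-> A -0-> B -0-> E -1-> D -0-> E -0-> A -1-> A -1-> A -1-> A
First repeat at step 1: A was already visited.

The earliest repeat is at step j = 1: N is in A, which it already visited at step i = 0.
Since N has 5 states, any run of length ≥ 5 visits 5+1 states, so by pigeonhole some state repeats within the first 5 steps — that repeat gives the pumpable loop.

A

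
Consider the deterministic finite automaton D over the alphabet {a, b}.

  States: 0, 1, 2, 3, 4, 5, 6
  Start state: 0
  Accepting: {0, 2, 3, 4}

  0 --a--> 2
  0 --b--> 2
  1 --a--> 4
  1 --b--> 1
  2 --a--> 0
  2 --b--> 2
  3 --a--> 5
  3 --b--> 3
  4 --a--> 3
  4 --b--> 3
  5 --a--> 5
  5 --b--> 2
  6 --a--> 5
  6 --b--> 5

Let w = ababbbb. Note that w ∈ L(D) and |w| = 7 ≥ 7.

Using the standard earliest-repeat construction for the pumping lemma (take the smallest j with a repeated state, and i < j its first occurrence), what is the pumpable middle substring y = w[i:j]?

b

Run of D on w = a b a b b b b:
  step 0: 0  (start)
  step 1: 2  (read a: 0→2)
  step 2: 2  (read b: 2→2)   ← first repeat (2 seen earlier)
  step 3: 0  (read a: 2→0)
  step 4: 2  (read b: 0→2)
  step 5: 2  (read b: 2→2)
  step 6: 2  (read b: 2→2)
  step 7: 2  (read b: 2→2)

So i = 1, j = 2, giving x = w[0:1] = a, y = w[1:2] = b, z = w[2:7] = abbbb.
Check: |xy| = 2 ≤ 7 and |y| = 1 ≥ 1. Reading y takes D from 2 back to 2, so every xyⁱz is accepted.
The DFA has 7 states, so the proof of the pumping lemma guarantees a repeated state among the first 7+1 visited; the segment between the two visits is the pumpable y.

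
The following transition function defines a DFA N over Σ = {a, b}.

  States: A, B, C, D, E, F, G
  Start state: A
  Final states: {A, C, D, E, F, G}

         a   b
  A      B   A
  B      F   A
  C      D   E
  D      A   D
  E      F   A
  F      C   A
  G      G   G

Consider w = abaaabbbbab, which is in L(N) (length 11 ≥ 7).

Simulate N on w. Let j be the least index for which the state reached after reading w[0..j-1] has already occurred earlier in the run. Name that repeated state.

Run of N on w = a b a a a b b b b a b:
  step 0: A  (start)
  step 1: B  (read a: A→B)
  step 2: A  (read b: B→A)   ← first repeat (A seen earlier)
  step 3: B  (read a: A→B)
  step 4: F  (read a: B→F)
  step 5: C  (read a: F→C)
  step 6: E  (read b: C→E)
  step 7: A  (read b: E→A)
  step 8: A  (read b: A→A)
  step 9: A  (read b: A→A)
  step 10: B  (read a: A→B)
  step 11: A  (read b: B→A)

The earliest repeat is at step j = 2: N is in A, which it already visited at step i = 0.
Pumping length from the standard proof: p = 7 (the number of states). The repeated state found above gives |xy| = j ≤ 7 and |y| = j − i ≥ 1.

A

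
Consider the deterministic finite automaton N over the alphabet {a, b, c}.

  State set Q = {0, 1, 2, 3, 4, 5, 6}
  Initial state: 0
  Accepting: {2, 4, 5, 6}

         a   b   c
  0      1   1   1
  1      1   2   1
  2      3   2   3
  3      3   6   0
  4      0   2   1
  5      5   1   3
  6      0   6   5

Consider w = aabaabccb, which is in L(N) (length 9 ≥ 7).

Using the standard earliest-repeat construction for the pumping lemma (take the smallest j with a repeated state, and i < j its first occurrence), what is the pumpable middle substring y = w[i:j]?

Run of N on w = a a b a a b c c b:
  step 0: 0  (start)
  step 1: 1  (read a: 0→1)
  step 2: 1  (read a: 1→1)   ← first repeat (1 seen earlier)
  step 3: 2  (read b: 1→2)
  step 4: 3  (read a: 2→3)
  step 5: 3  (read a: 3→3)
  step 6: 6  (read b: 3→6)
  step 7: 5  (read c: 6→5)
  step 8: 3  (read c: 5→3)
  step 9: 6  (read b: 3→6)

So i = 1, j = 2, giving x = w[0:1] = a, y = w[1:2] = a, z = w[2:9] = baabccb.
Check: |xy| = 2 ≤ 7 and |y| = 1 ≥ 1. Reading y takes N from 1 back to 1, so every xyⁱz is accepted.

a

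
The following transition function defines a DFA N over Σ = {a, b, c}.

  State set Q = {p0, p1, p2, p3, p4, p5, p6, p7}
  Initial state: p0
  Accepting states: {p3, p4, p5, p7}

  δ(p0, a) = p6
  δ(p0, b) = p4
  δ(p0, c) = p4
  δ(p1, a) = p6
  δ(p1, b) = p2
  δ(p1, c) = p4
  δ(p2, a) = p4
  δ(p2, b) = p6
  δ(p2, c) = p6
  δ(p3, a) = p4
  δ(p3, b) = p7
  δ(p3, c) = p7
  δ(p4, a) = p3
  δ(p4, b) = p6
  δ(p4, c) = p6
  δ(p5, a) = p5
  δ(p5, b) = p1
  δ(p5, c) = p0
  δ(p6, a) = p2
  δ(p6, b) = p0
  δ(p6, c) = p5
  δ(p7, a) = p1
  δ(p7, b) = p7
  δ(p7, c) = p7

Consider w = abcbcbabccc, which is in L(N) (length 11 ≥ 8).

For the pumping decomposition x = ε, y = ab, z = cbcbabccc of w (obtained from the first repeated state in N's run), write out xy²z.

xy^2z = ε·ab·ab·cbcbabccc = ababcbcbabccc.
Reading y = ab takes N from p0 back to p0, so after x·y·y the machine is still in p0, and z then leads to the accepting state p5. Hence ababcbcbabccc ∈ L(N).

ababcbcbabccc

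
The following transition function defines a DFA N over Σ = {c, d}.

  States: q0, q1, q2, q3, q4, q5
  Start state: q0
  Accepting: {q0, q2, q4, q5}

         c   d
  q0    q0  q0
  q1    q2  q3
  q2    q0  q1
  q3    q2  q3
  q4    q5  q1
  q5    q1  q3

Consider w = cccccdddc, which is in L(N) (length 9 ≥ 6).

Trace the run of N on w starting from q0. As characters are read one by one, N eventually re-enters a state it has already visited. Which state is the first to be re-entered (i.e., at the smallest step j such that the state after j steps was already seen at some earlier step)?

State sequence: q0 -c-> q0 -c-> q0 -c-> q0 -c-> q0 -c-> q0 -d-> q0 -d-> q0 -d-> q0 -c-> q0
First repeat at step 1: q0 was already visited.

The earliest repeat is at step j = 1: N is in q0, which it already visited at step i = 0.
Pumping length from the standard proof: p = 6 (the number of states). The repeated state found above gives |xy| = j ≤ 6 and |y| = j − i ≥ 1.

q0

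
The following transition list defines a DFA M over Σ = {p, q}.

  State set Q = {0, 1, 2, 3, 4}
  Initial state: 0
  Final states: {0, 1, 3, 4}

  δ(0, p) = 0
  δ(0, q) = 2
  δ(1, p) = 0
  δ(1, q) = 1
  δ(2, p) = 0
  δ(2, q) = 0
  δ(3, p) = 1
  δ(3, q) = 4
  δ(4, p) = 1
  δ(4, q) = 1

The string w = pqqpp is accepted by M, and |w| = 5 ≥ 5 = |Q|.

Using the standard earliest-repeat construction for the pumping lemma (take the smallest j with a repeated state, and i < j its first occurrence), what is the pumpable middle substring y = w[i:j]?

Run of M on w = p q q p p:
  step 0: 0  (start)
  step 1: 0  (read p: 0→0)   ← first repeat (0 seen earlier)
  step 2: 2  (read q: 0→2)
  step 3: 0  (read q: 2→0)
  step 4: 0  (read p: 0→0)
  step 5: 0  (read p: 0→0)

So i = 0, j = 1, giving x = w[0:0] = ε, y = w[0:1] = p, z = w[1:5] = qqpp.
Check: |xy| = 1 ≤ 5 and |y| = 1 ≥ 1. Reading y takes M from 0 back to 0, so every xyⁱz is accepted.
The DFA has 5 states, so the proof of the pumping lemma guarantees a repeated state among the first 5+1 visited; the segment between the two visits is the pumpable y.

p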